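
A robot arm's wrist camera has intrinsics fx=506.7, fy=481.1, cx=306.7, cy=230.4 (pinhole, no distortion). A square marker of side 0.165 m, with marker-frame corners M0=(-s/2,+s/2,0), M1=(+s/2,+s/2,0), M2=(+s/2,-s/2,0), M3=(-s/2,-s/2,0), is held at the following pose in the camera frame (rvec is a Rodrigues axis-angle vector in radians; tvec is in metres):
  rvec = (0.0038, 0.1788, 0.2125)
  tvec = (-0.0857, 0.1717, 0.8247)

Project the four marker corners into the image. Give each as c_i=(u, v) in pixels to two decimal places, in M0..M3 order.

Intrinsics K: fx=506.7, fy=481.1, cx=306.7, cy=230.4
Marker side s = 0.165 m; corners in marker frame (Z=0):
  M0 = (-0.0825, +0.0825, 0)
  M1 = (+0.0825, +0.0825, 0)
  M2 = (+0.0825, -0.0825, 0)
  M3 = (-0.0825, -0.0825, 0)
rvec = (0.0038, 0.1788, 0.2125), |rvec| = θ = 0.27774 rad = 15.913°
Rodrigues: sinθ=0.27418, 1−cosθ=0.03832; R = I + sinθ·[k]× + (1−cosθ)·[k]×²:
    [+0.96168 -0.20944 +0.17691]
    [+0.21012 +0.97756 +0.01512]
    [-0.17611 +0.02263 +0.98411]
t = (-0.0857, 0.1717, 0.8247) m
M0: Pc = R·M0+t = (-0.18232, +0.23501, +0.84110); u = 506.7·(-0.18232)/0.84110 + 306.7 = 196.8665, v = 481.1·(+0.23501)/0.84110 + 230.4 = 364.8262
M1: Pc = R·M1+t = (-0.02364, +0.26968, +0.81204); u = 506.7·(-0.02364)/0.81204 + 306.7 = 291.9490, v = 481.1·(+0.26968)/0.81204 + 230.4 = 390.1766
M2: Pc = R·M2+t = (+0.01092, +0.10839, +0.80830); u = 506.7·(+0.01092)/0.80830 + 306.7 = 313.5440, v = 481.1·(+0.10839)/0.80830 + 230.4 = 294.9109
M3: Pc = R·M3+t = (-0.14776, +0.07372, +0.83736); u = 506.7·(-0.14776)/0.83736 + 306.7 = 217.2882, v = 481.1·(+0.07372)/0.83736 + 230.4 = 272.7534

c0=(196.87, 364.83) c1=(291.95, 390.18) c2=(313.54, 294.91) c3=(217.29, 272.75)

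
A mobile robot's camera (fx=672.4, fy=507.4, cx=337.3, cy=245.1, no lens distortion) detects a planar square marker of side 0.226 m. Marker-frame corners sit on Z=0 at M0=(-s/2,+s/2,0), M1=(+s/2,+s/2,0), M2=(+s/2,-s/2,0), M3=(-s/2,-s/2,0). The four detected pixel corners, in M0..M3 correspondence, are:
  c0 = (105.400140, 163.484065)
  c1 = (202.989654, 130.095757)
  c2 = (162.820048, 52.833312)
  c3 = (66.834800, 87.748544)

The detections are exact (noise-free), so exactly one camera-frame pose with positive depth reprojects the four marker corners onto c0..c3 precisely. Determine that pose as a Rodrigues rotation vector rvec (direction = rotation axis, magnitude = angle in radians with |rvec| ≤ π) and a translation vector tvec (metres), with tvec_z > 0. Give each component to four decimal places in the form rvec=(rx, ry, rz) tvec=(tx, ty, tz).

rvec=(-0.0162, 0.1479, -0.3808) tvec=(-0.4158, -0.3697, 1.3743)

Intrinsics K: fx=672.4, fy=507.4, cx=337.3, cy=245.1
Marker side s = 0.226 m; corners in marker frame (Z=0):
  M0 = (-0.1130, +0.1130, 0)
  M1 = (+0.1130, +0.1130, 0)
  M2 = (+0.1130, -0.1130, 0)
  M3 = (-0.1130, -0.1130, 0)
Detected image corners:
  c0 = (105.400140, 163.484065) px
  c1 = (202.989654, 130.095757) px
  c2 = (162.820048, 52.833312) px
  c3 = (66.834800, 87.748544) px
Planar DLT: solve 8×8 A·h = b for H (H[2,2]=1):
  H  [+414.46850 +169.89156 +133.88044]
  H  [-162.24679 +335.01470 +108.60124]
  H  [-0.10246 -0.03167 +1.00000]
B = K⁻¹H; ‖b₁‖=0.727665, ‖b₂‖=0.727665; λ = 2/(‖b₁‖+‖b₂‖) = 1.374259, sign → tz>0 ⇒ λ=+1.374259
r₁ = λ·B[:,0] = (+0.91773,-0.37142,-0.14080); r₂ = λ·B[:,1] = (+0.36906,+0.92839,-0.04352)
r₃ = r₁×r₂ = (+0.14688,-0.01202,+0.98908); SVD([r₁ r₂ r₃]) → R = UVᵀ:
  R  [+0.91773 +0.36906 +0.14688]
  R  [-0.37142 +0.92839 -0.01202]
  R  [-0.14080 -0.04352 +0.98908]
t = (-0.41575, -0.36970, +1.37426) m
tr R = 2.835194; θ = arccos((tr R − 1)/2) = 0.408803 rad = 23.423°
axis k = ((R−Rᵀ)₃₂, (R−Rᵀ)₁₃, (R−Rᵀ)₂₁) / (2 sinθ) = (-0.039616, +0.361857, -0.931391)
rvec = θ·k = (-0.016195, +0.147928, -0.380756)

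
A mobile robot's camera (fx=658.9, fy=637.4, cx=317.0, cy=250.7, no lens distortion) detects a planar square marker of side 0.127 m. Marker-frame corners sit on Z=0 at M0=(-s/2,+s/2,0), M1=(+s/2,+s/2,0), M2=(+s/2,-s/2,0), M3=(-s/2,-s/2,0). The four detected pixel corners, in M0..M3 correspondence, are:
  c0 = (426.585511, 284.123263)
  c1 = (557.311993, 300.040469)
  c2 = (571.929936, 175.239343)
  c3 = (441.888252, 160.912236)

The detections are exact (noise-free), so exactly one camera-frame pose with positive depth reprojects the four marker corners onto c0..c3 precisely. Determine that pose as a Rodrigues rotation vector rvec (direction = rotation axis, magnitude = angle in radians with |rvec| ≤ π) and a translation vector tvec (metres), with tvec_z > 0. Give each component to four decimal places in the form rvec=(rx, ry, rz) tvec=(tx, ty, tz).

rvec=(-0.0375, 0.0590, 0.1243) tvec=(0.1787, -0.0212, 0.6466)

Intrinsics K: fx=658.9, fy=637.4, cx=317.0, cy=250.7
Marker side s = 0.127 m; corners in marker frame (Z=0):
  M0 = (-0.0635, +0.0635, 0)
  M1 = (+0.0635, +0.0635, 0)
  M2 = (+0.0635, -0.0635, 0)
  M3 = (-0.0635, -0.0635, 0)
Detected image corners:
  c0 = (426.585511, 284.123263) px
  c1 = (557.311993, 300.040469) px
  c2 = (571.929936, 175.239343) px
  c3 = (441.888252, 160.912236) px
Planar DLT: solve 8×8 A·h = b for H (H[2,2]=1):
  H  [+979.39156 -143.88935 +499.06211]
  H  [+97.28596 +964.37578 +229.82785]
  H  [-0.09460 -0.05221 +1.00000]
B = K⁻¹H; ‖b₁‖=1.546530, ‖b₂‖=1.546530; λ = 2/(‖b₁‖+‖b₂‖) = 0.646609, sign → tz>0 ⇒ λ=+0.646609
r₁ = λ·B[:,0] = (+0.99055,+0.12275,-0.06117); r₂ = λ·B[:,1] = (-0.12496,+0.99159,-0.03376)
r₃ = r₁×r₂ = (+0.05651,+0.04108,+0.99756); SVD([r₁ r₂ r₃]) → R = UVᵀ:
  R  [+0.99055 -0.12496 +0.05651]
  R  [+0.12275 +0.99159 +0.04108]
  R  [-0.06117 -0.03376 +0.99756]
t = (+0.17867, -0.02117, +0.64661) m
tr R = 2.979694; θ = arccos((tr R − 1)/2) = 0.142620 rad = 8.172°
axis k = ((R−Rᵀ)₃₂, (R−Rᵀ)₁₃, (R−Rᵀ)₂₁) / (2 sinθ) = (-0.263280, +0.413964, +0.871388)
rvec = θ·k = (-0.037549, +0.059040, +0.124278)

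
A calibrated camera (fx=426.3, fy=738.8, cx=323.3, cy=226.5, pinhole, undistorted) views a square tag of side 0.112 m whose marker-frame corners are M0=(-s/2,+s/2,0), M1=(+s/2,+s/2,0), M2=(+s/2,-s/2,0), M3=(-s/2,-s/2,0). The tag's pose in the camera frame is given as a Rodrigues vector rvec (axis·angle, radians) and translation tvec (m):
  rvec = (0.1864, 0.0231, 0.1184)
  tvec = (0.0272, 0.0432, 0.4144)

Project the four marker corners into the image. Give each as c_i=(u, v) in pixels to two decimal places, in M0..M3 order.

c0=(288.38, 384.76) c1=(400.02, 408.58) c2=(417.64, 217.81) c3=(300.19, 193.39)

Intrinsics K: fx=426.3, fy=738.8, cx=323.3, cy=226.5
Marker side s = 0.112 m; corners in marker frame (Z=0):
  M0 = (-0.0560, +0.0560, 0)
  M1 = (+0.0560, +0.0560, 0)
  M2 = (+0.0560, -0.0560, 0)
  M3 = (-0.0560, -0.0560, 0)
rvec = (0.1864, 0.0231, 0.1184), |rvec| = θ = 0.22203 rad = 12.721°
Rodrigues: sinθ=0.22021, 1−cosθ=0.02455; R = I + sinθ·[k]× + (1−cosθ)·[k]×²:
    [+0.99275 -0.11529 +0.03390]
    [+0.11957 +0.97572 -0.18351]
    [-0.01192 +0.18623 +0.98243]
t = (0.0272, 0.0432, 0.4144) m
M0: Pc = R·M0+t = (-0.03485, +0.09114, +0.42550); u = 426.3·(-0.03485)/0.42550 + 323.3 = 288.3840, v = 738.8·(+0.09114)/0.42550 + 226.5 = 384.7557
M1: Pc = R·M1+t = (+0.07634, +0.10454, +0.42416); u = 426.3·(+0.07634)/0.42416 + 323.3 = 400.0231, v = 738.8·(+0.10454)/0.42416 + 226.5 = 408.5803
M2: Pc = R·M2+t = (+0.08925, -0.00474, +0.40330); u = 426.3·(+0.08925)/0.40330 + 323.3 = 417.6393, v = 738.8·(-0.00474)/0.40330 + 226.5 = 217.8094
M3: Pc = R·M3+t = (-0.02194, -0.01814, +0.40464); u = 426.3·(-0.02194)/0.40464 + 323.3 = 300.1874, v = 738.8·(-0.01814)/0.40464 + 226.5 = 193.3862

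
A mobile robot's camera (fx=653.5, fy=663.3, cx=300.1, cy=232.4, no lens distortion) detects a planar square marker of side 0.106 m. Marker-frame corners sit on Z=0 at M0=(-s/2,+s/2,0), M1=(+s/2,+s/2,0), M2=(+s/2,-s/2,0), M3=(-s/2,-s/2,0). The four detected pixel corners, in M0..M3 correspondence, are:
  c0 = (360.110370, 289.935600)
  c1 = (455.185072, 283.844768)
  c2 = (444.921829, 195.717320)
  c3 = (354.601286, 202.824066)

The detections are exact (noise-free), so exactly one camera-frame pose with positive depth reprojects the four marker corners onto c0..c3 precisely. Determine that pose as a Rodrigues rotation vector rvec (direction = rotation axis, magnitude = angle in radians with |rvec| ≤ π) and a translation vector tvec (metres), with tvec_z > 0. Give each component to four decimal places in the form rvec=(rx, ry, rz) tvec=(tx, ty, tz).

Intrinsics K: fx=653.5, fy=663.3, cx=300.1, cy=232.4
Marker side s = 0.106 m; corners in marker frame (Z=0):
  M0 = (-0.0530, +0.0530, 0)
  M1 = (+0.0530, +0.0530, 0)
  M2 = (+0.0530, -0.0530, 0)
  M3 = (-0.0530, -0.0530, 0)
Detected image corners:
  c0 = (360.110370, 289.935600) px
  c1 = (455.185072, 283.844768) px
  c2 = (444.921829, 195.717320) px
  c3 = (354.601286, 202.824066) px
Planar DLT: solve 8×8 A·h = b for H (H[2,2]=1):
  H  [+815.45129 -116.12542 +403.25017]
  H  [-97.59325 +711.94719 +242.01097]
  H  [-0.14489 -0.47151 +1.00000]
B = K⁻¹H; ‖b₁‖=1.325828, ‖b₂‖=1.325828; λ = 2/(‖b₁‖+‖b₂‖) = 0.754245, sign → tz>0 ⇒ λ=+0.754245
r₁ = λ·B[:,0] = (+0.99135,-0.07268,-0.10929); r₂ = λ·B[:,1] = (+0.02929,+0.93417,-0.35563)
r₃ = r₁×r₂ = (+0.12794,+0.34936,+0.92821); SVD([r₁ r₂ r₃]) → R = UVᵀ:
  R  [+0.99135 +0.02929 +0.12794]
  R  [-0.07268 +0.93417 +0.34936]
  R  [-0.10929 -0.35563 +0.92821]
t = (+0.11905, +0.01093, +0.75425) m
tr R = 2.853729; θ = arccos((tr R − 1)/2) = 0.384824 rad = 22.049°
axis k = ((R−Rᵀ)₃₂, (R−Rᵀ)₁₃, (R−Rᵀ)₂₁) / (2 sinθ) = (-0.938999, +0.315966, -0.135818)
rvec = θ·k = (-0.361349, +0.121591, -0.052266)

rvec=(-0.3613, 0.1216, -0.0523) tvec=(0.1191, 0.0109, 0.7542)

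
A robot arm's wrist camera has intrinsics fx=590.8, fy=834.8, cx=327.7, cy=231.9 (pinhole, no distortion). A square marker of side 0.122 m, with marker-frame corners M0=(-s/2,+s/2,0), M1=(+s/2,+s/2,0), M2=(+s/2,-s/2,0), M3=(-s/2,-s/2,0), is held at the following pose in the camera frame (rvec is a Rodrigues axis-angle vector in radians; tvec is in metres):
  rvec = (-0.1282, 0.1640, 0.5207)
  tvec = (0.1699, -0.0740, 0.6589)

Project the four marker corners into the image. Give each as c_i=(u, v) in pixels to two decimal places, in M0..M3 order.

Intrinsics K: fx=590.8, fy=834.8, cx=327.7, cy=231.9
Marker side s = 0.122 m; corners in marker frame (Z=0):
  M0 = (-0.0610, +0.0610, 0)
  M1 = (+0.0610, +0.0610, 0)
  M2 = (+0.0610, -0.0610, 0)
  M3 = (-0.0610, -0.0610, 0)
rvec = (-0.1282, 0.1640, 0.5207), |rvec| = θ = 0.56077 rad = 32.130°
Rodrigues: sinθ=0.53184, 1−cosθ=0.15315; R = I + sinθ·[k]× + (1−cosθ)·[k]×²:
    [+0.85485 -0.50408 +0.12303]
    [+0.48360 +0.85995 +0.16318]
    [-0.18805 -0.08000 +0.97890]
t = (0.1699, -0.0740, 0.6589) m
M0: Pc = R·M0+t = (+0.08701, -0.05104, +0.66549); u = 590.8·(+0.08701)/0.66549 + 327.7 = 404.9404, v = 834.8·(-0.05104)/0.66549 + 231.9 = 167.8715
M1: Pc = R·M1+t = (+0.19130, +0.00796, +0.64255); u = 590.8·(+0.19130)/0.64255 + 327.7 = 503.5908, v = 834.8·(+0.00796)/0.64255 + 231.9 = 242.2366
M2: Pc = R·M2+t = (+0.25279, -0.09696, +0.65231); u = 590.8·(+0.25279)/0.65231 + 327.7 = 556.6576, v = 834.8·(-0.09696)/0.65231 + 231.9 = 107.8176
M3: Pc = R·M3+t = (+0.14850, -0.15596, +0.67525); u = 590.8·(+0.14850)/0.67525 + 327.7 = 457.6300, v = 834.8·(-0.15596)/0.67525 + 231.9 = 39.0944

c0=(404.94, 167.87) c1=(503.59, 242.24) c2=(556.66, 107.82) c3=(457.63, 39.09)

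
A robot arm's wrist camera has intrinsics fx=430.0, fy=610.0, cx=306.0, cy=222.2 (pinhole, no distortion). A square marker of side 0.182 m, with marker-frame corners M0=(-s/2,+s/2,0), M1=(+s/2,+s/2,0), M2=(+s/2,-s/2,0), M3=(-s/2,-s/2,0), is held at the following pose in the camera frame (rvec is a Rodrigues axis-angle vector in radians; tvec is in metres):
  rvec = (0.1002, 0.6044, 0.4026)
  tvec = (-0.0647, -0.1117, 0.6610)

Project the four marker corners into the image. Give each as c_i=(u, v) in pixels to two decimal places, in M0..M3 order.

c0=(209.43, 168.38) c1=(287.31, 229.82) c2=(330.75, 58.68) c3=(242.51, 17.89)

Intrinsics K: fx=430.0, fy=610.0, cx=306.0, cy=222.2
Marker side s = 0.182 m; corners in marker frame (Z=0):
  M0 = (-0.0910, +0.0910, 0)
  M1 = (+0.0910, +0.0910, 0)
  M2 = (+0.0910, -0.0910, 0)
  M3 = (-0.0910, -0.0910, 0)
rvec = (0.1002, 0.6044, 0.4026), |rvec| = θ = 0.73309 rad = 42.003°
Rodrigues: sinθ=0.66917, 1−cosθ=0.25689; R = I + sinθ·[k]× + (1−cosθ)·[k]×²:
    [+0.74791 -0.33855 +0.57098]
    [+0.39644 +0.91772 +0.02485]
    [-0.53242 +0.20778 +0.82059]
t = (-0.0647, -0.1117, 0.6610) m
M0: Pc = R·M0+t = (-0.16357, -0.06426, +0.72836); u = 430.0·(-0.16357)/0.72836 + 306.0 = 209.4349, v = 610.0·(-0.06426)/0.72836 + 222.2 = 168.3792
M1: Pc = R·M1+t = (-0.02745, +0.00789, +0.63146); u = 430.0·(-0.02745)/0.63146 + 306.0 = 287.3087, v = 610.0·(+0.00789)/0.63146 + 222.2 = 229.8211
M2: Pc = R·M2+t = (+0.03417, -0.15914, +0.59364); u = 430.0·(+0.03417)/0.59364 + 306.0 = 330.7488, v = 610.0·(-0.15914)/0.59364 + 222.2 = 58.6787
M3: Pc = R·M3+t = (-0.10195, -0.23129, +0.69054); u = 430.0·(-0.10195)/0.69054 + 306.0 = 242.5147, v = 610.0·(-0.23129)/0.69054 + 222.2 = 17.8875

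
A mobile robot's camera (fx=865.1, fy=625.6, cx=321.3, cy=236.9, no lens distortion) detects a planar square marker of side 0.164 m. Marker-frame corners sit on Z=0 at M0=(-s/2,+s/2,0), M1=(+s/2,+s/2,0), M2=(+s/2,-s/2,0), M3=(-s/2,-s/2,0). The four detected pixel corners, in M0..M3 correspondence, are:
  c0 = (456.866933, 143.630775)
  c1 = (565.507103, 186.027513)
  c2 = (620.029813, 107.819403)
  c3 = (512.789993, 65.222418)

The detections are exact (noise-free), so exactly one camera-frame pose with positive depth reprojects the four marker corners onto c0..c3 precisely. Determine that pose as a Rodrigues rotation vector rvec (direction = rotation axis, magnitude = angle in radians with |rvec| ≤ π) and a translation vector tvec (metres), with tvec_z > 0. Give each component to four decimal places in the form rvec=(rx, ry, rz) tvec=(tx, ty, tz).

Intrinsics K: fx=865.1, fy=625.6, cx=321.3, cy=236.9
Marker side s = 0.164 m; corners in marker frame (Z=0):
  M0 = (-0.0820, +0.0820, 0)
  M1 = (+0.0820, +0.0820, 0)
  M2 = (+0.0820, -0.0820, 0)
  M3 = (-0.0820, -0.0820, 0)
Detected image corners:
  c0 = (456.866933, 143.630775) px
  c1 = (565.507103, 186.027513) px
  c2 = (620.029813, 107.819403) px
  c3 = (512.789993, 65.222418) px
Planar DLT: solve 8×8 A·h = b for H (H[2,2]=1):
  H  [+682.83085 -366.70487 +539.12722]
  H  [+264.88653 +470.49035 +125.57609]
  H  [+0.04580 -0.05567 +1.00000]
B = K⁻¹H; ‖b₁‖=0.873745, ‖b₂‖=0.873745; λ = 2/(‖b₁‖+‖b₂‖) = 1.144499, sign → tz>0 ⇒ λ=+1.144499
r₁ = λ·B[:,0] = (+0.88389,+0.46474,+0.05242); r₂ = λ·B[:,1] = (-0.46147,+0.88486,-0.06372)
r₃ = r₁×r₂ = (-0.07600,+0.03213,+0.99659); SVD([r₁ r₂ r₃]) → R = UVᵀ:
  R  [+0.88389 -0.46147 -0.07600]
  R  [+0.46474 +0.88486 +0.03213]
  R  [+0.05242 -0.06372 +0.99659]
t = (+0.28818, -0.20366, +1.14450) m
tr R = 2.765345; θ = arccos((tr R − 1)/2) = 0.489278 rad = 28.034°
axis k = ((R−Rᵀ)₃₂, (R−Rᵀ)₁₃, (R−Rᵀ)₂₁) / (2 sinθ) = (-0.101963, -0.136624, +0.985362)
rvec = θ·k = (-0.049888, -0.066847, +0.482115)

rvec=(-0.0499, -0.0668, 0.4821) tvec=(0.2882, -0.2037, 1.1445)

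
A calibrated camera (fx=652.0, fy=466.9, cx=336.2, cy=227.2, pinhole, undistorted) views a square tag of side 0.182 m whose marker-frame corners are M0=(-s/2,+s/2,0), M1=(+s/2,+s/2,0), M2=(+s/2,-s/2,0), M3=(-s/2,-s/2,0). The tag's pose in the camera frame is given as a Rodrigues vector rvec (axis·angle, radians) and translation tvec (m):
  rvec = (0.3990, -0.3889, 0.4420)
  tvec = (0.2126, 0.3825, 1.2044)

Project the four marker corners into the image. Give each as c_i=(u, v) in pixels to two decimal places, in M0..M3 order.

Intrinsics K: fx=652.0, fy=466.9, cx=336.2, cy=227.2
Marker side s = 0.182 m; corners in marker frame (Z=0):
  M0 = (-0.0910, +0.0910, 0)
  M1 = (+0.0910, +0.0910, 0)
  M2 = (+0.0910, -0.0910, 0)
  M3 = (-0.0910, -0.0910, 0)
rvec = (0.3990, -0.3889, 0.4420), |rvec| = θ = 0.71120 rad = 40.749°
Rodrigues: sinθ=0.65274, 1−cosθ=0.24242; R = I + sinθ·[k]× + (1−cosθ)·[k]×²:
    [+0.83388 -0.48004 -0.27241]
    [+0.33130 +0.83007 -0.44859]
    [+0.44146 +0.28382 +0.85121]
t = (0.2126, 0.3825, 1.2044) m
M0: Pc = R·M0+t = (+0.09303, +0.42789, +1.19005); u = 652.0·(+0.09303)/1.19005 + 336.2 = 387.1706, v = 466.9·(+0.42789)/1.19005 + 227.2 = 395.0752
M1: Pc = R·M1+t = (+0.24480, +0.48818, +1.27040); u = 652.0·(+0.24480)/1.27040 + 336.2 = 461.8369, v = 466.9·(+0.48818)/1.27040 + 227.2 = 406.6184
M2: Pc = R·M2+t = (+0.33217, +0.33711, +1.21875); u = 652.0·(+0.33217)/1.21875 + 336.2 = 513.9013, v = 466.9·(+0.33711)/1.21875 + 227.2 = 356.3474
M3: Pc = R·M3+t = (+0.18040, +0.27682, +1.13840); u = 652.0·(+0.18040)/1.13840 + 336.2 = 439.5215, v = 466.9·(+0.27682)/1.13840 + 227.2 = 340.7324

c0=(387.17, 395.08) c1=(461.84, 406.62) c2=(513.90, 356.35) c3=(439.52, 340.73)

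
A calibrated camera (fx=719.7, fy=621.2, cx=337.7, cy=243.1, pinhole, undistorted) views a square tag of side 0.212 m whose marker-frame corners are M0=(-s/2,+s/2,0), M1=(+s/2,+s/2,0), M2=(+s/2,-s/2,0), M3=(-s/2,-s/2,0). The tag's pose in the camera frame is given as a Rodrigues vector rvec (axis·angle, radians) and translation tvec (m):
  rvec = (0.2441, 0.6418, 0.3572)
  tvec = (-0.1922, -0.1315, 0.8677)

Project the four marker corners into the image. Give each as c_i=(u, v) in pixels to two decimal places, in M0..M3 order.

c0=(114.74, 193.24) c1=(218.80, 248.36) c2=(256.89, 94.17) c3=(139.78, 54.50)

Intrinsics K: fx=719.7, fy=621.2, cx=337.7, cy=243.1
Marker side s = 0.212 m; corners in marker frame (Z=0):
  M0 = (-0.1060, +0.1060, 0)
  M1 = (+0.1060, +0.1060, 0)
  M2 = (+0.1060, -0.1060, 0)
  M3 = (-0.1060, -0.1060, 0)
rvec = (0.2441, 0.6418, 0.3572), |rvec| = θ = 0.77401 rad = 44.347°
Rodrigues: sinθ=0.69900, 1−cosθ=0.28488; R = I + sinθ·[k]× + (1−cosθ)·[k]×²:
    [+0.74345 -0.24809 +0.62107]
    [+0.39709 +0.91099 -0.11143]
    [-0.53815 +0.32946 +0.77579]
t = (-0.1922, -0.1315, 0.8677) m
M0: Pc = R·M0+t = (-0.29730, -0.07703, +0.95967); u = 719.7·(-0.29730)/0.95967 + 337.7 = 114.7380, v = 621.2·(-0.07703)/0.95967 + 243.1 = 193.2404
M1: Pc = R·M1+t = (-0.13969, +0.00716, +0.84558); u = 719.7·(-0.13969)/0.84558 + 337.7 = 218.8039, v = 621.2·(+0.00716)/0.84558 + 243.1 = 248.3573
M2: Pc = R·M2+t = (-0.08710, -0.18597, +0.77573); u = 719.7·(-0.08710)/0.77573 + 337.7 = 256.8945, v = 621.2·(-0.18597)/0.77573 + 243.1 = 94.1738
M3: Pc = R·M3+t = (-0.24471, -0.27016, +0.88982); u = 719.7·(-0.24471)/0.88982 + 337.7 = 139.7763, v = 621.2·(-0.27016)/0.88982 + 243.1 = 54.4990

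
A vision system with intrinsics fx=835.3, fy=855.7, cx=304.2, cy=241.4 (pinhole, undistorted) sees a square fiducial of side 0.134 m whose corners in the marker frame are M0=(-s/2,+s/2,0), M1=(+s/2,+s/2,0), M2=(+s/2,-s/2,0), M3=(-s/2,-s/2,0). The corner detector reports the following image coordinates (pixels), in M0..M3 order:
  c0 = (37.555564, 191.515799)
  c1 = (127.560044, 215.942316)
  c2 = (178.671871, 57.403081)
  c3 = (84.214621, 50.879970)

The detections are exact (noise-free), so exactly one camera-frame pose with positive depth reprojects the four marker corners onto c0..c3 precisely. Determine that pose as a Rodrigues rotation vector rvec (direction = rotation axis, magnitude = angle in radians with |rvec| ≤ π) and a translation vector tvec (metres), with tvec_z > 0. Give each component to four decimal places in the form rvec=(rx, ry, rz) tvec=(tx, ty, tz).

rvec=(-0.1791, 0.6780, 0.2631) tvec=(-0.1732, -0.0960, 0.7242)

Intrinsics K: fx=835.3, fy=855.7, cx=304.2, cy=241.4
Marker side s = 0.134 m; corners in marker frame (Z=0):
  M0 = (-0.0670, +0.0670, 0)
  M1 = (+0.0670, +0.0670, 0)
  M2 = (+0.0670, -0.0670, 0)
  M3 = (-0.0670, -0.0670, 0)
Detected image corners:
  c0 = (37.555564, 191.515799) px
  c1 = (127.560044, 215.942316) px
  c2 = (178.671871, 57.403081) px
  c3 = (84.214621, 50.879970) px
Planar DLT: solve 8×8 A·h = b for H (H[2,2]=1):
  H  [+594.02657 -375.30993 +104.45077]
  H  [+1.27264 +1098.54933 +127.94060]
  H  [-0.88208 -0.10724 +1.00000]
B = K⁻¹H; ‖b₁‖=1.380780, ‖b₂‖=1.380780; λ = 2/(‖b₁‖+‖b₂‖) = 0.724228, sign → tz>0 ⇒ λ=+0.724228
r₁ = λ·B[:,0] = (+0.74769,+0.18130,-0.63883); r₂ = λ·B[:,1] = (-0.29712,+0.95168,-0.07767)
r₃ = r₁×r₂ = (+0.59387,+0.24788,+0.76542); SVD([r₁ r₂ r₃]) → R = UVᵀ:
  R  [+0.74769 -0.29712 +0.59387]
  R  [+0.18130 +0.95168 +0.24788]
  R  [-0.63883 -0.07767 +0.76542]
t = (-0.17319, -0.09603, +0.72423) m
tr R = 2.464783; θ = arccos((tr R − 1)/2) = 0.748969 rad = 42.913°
axis k = ((R−Rᵀ)₃₂, (R−Rᵀ)₁₃, (R−Rᵀ)₂₁) / (2 sinθ) = (-0.239063, +0.905221, +0.351318)
rvec = θ·k = (-0.179050, +0.677982, +0.263126)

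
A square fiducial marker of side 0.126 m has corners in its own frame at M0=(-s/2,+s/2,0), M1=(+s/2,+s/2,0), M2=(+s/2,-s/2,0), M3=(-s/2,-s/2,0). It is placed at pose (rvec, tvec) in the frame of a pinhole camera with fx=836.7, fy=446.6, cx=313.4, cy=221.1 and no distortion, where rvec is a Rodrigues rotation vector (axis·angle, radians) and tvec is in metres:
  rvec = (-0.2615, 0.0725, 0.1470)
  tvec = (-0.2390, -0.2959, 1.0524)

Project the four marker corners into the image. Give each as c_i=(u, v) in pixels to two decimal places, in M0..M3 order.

c0=(63.83, 116.44) c1=(161.98, 122.67) c2=(181.80, 75.02) c3=(86.34, 69.48)

Intrinsics K: fx=836.7, fy=446.6, cx=313.4, cy=221.1
Marker side s = 0.126 m; corners in marker frame (Z=0):
  M0 = (-0.0630, +0.0630, 0)
  M1 = (+0.0630, +0.0630, 0)
  M2 = (+0.0630, -0.0630, 0)
  M3 = (-0.0630, -0.0630, 0)
rvec = (-0.2615, 0.0725, 0.1470), |rvec| = θ = 0.30862 rad = 17.683°
Rodrigues: sinθ=0.30375, 1−cosθ=0.04725; R = I + sinθ·[k]× + (1−cosθ)·[k]×²:
    [+0.98667 -0.15408 +0.05229]
    [+0.13527 +0.95536 +0.26266]
    [-0.09042 -0.25208 +0.96347]
t = (-0.2390, -0.2959, 1.0524) m
M0: Pc = R·M0+t = (-0.31087, -0.24423, +1.04222); u = 836.7·(-0.31087)/1.04222 + 313.4 = 63.8327, v = 446.6·(-0.24423)/1.04222 + 221.1 = 116.4430
M1: Pc = R·M1+t = (-0.18655, -0.22719, +1.03082); u = 836.7·(-0.18655)/1.03082 + 313.4 = 161.9834, v = 446.6·(-0.22719)/1.03082 + 221.1 = 122.6707
M2: Pc = R·M2+t = (-0.16713, -0.34757, +1.06258); u = 836.7·(-0.16713)/1.06258 + 313.4 = 181.7967, v = 446.6·(-0.34757)/1.06258 + 221.1 = 75.0196
M3: Pc = R·M3+t = (-0.29145, -0.36461, +1.07398); u = 836.7·(-0.29145)/1.07398 + 313.4 = 86.3385, v = 446.6·(-0.36461)/1.07398 + 221.1 = 69.4816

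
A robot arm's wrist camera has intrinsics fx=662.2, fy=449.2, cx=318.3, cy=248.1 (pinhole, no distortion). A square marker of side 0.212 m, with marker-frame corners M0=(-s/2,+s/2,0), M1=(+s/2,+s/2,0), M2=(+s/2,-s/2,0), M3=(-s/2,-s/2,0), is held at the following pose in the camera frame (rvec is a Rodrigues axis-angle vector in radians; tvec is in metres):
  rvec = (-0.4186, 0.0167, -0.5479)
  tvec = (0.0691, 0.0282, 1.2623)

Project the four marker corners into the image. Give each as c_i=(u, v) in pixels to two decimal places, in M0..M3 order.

c0=(335.60, 308.91) c1=(432.90, 268.55) c2=(372.02, 211.34) c3=(280.00, 248.22)

Intrinsics K: fx=662.2, fy=449.2, cx=318.3, cy=248.1
Marker side s = 0.212 m; corners in marker frame (Z=0):
  M0 = (-0.1060, +0.1060, 0)
  M1 = (+0.1060, +0.1060, 0)
  M2 = (+0.1060, -0.1060, 0)
  M3 = (-0.1060, -0.1060, 0)
rvec = (-0.4186, 0.0167, -0.5479), |rvec| = θ = 0.68971 rad = 39.517°
Rodrigues: sinθ=0.63631, 1−cosθ=0.22857; R = I + sinθ·[k]× + (1−cosθ)·[k]×²:
    [+0.85563 +0.50212 +0.12561]
    [-0.50884 +0.77156 +0.38180]
    [+0.09479 -0.39059 +0.91567]
t = (0.0691, 0.0282, 1.2623) m
M0: Pc = R·M0+t = (+0.03163, +0.16392, +1.21085); u = 662.2·(+0.03163)/1.21085 + 318.3 = 335.5974, v = 449.2·(+0.16392)/1.21085 + 248.1 = 308.9120
M1: Pc = R·M1+t = (+0.21302, +0.05605, +1.23095); u = 662.2·(+0.21302)/1.23095 + 318.3 = 432.8970, v = 449.2·(+0.05605)/1.23095 + 248.1 = 268.5534
M2: Pc = R·M2+t = (+0.10657, -0.10752, +1.31375); u = 662.2·(+0.10657)/1.31375 + 318.3 = 372.0175, v = 449.2·(-0.10752)/1.31375 + 248.1 = 211.3355
M3: Pc = R·M3+t = (-0.07482, +0.00035, +1.29365); u = 662.2·(-0.07482)/1.29365 + 318.3 = 280.0002, v = 449.2·(+0.00035)/1.29365 + 248.1 = 248.2220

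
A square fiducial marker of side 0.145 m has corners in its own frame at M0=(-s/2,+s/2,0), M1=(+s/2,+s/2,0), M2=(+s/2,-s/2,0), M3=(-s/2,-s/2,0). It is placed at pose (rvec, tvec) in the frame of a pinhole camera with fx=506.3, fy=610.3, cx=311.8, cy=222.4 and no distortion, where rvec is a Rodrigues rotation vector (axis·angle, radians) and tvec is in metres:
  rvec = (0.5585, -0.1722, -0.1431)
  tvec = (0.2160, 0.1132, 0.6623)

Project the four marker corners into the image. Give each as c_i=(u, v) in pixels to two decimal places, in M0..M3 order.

c0=(422.70, 387.38) c1=(520.76, 360.64) c2=(536.30, 260.28) c3=(426.25, 287.49)

Intrinsics K: fx=506.3, fy=610.3, cx=311.8, cy=222.4
Marker side s = 0.145 m; corners in marker frame (Z=0):
  M0 = (-0.0725, +0.0725, 0)
  M1 = (+0.0725, +0.0725, 0)
  M2 = (+0.0725, -0.0725, 0)
  M3 = (-0.0725, -0.0725, 0)
rvec = (0.5585, -0.1722, -0.1431), |rvec| = θ = 0.60171 rad = 34.475°
Rodrigues: sinθ=0.56605, 1−cosθ=0.17563; R = I + sinθ·[k]× + (1−cosθ)·[k]×²:
    [+0.97568 +0.08797 -0.20077]
    [-0.18127 +0.83875 -0.51345]
    [+0.12323 +0.53736 +0.83430]
t = (0.2160, 0.1132, 0.6623) m
M0: Pc = R·M0+t = (+0.15164, +0.18715, +0.69232); u = 506.3·(+0.15164)/0.69232 + 311.8 = 422.6955, v = 610.3·(+0.18715)/0.69232 + 222.4 = 387.3788
M1: Pc = R·M1+t = (+0.29311, +0.16087, +0.71019); u = 506.3·(+0.29311)/0.71019 + 311.8 = 520.7630, v = 610.3·(+0.16087)/0.71019 + 222.4 = 360.6405
M2: Pc = R·M2+t = (+0.28036, +0.03925, +0.63228); u = 506.3·(+0.28036)/0.63228 + 311.8 = 536.3002, v = 610.3·(+0.03925)/0.63228 + 222.4 = 260.2839
M3: Pc = R·M3+t = (+0.13889, +0.06553, +0.61441); u = 506.3·(+0.13889)/0.61441 + 311.8 = 426.2480, v = 610.3·(+0.06553)/0.61441 + 222.4 = 287.4945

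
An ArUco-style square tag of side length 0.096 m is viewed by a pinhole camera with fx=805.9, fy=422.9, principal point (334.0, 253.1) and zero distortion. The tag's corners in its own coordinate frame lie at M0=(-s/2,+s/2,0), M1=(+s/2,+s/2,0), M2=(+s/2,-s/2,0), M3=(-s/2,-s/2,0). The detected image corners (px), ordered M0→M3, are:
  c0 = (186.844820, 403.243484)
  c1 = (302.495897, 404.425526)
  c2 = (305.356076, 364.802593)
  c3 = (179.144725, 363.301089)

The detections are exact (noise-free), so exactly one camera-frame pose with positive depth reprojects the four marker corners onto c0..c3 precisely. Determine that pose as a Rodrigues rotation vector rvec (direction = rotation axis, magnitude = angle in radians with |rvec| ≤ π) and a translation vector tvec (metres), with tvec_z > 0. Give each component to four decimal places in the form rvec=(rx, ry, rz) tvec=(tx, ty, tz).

Intrinsics K: fx=805.9, fy=422.9, cx=334.0, cy=253.1
Marker side s = 0.096 m; corners in marker frame (Z=0):
  M0 = (-0.0480, +0.0480, 0)
  M1 = (+0.0480, +0.0480, 0)
  M2 = (+0.0480, -0.0480, 0)
  M3 = (-0.0480, -0.0480, 0)
Detected image corners:
  c0 = (186.844820, 403.243484) px
  c1 = (302.495897, 404.425526) px
  c2 = (305.356076, 364.802593) px
  c3 = (179.144725, 363.301089) px
Planar DLT: solve 8×8 A·h = b for H (H[2,2]=1):
  H  [+1270.20579 +246.26899 +243.66698]
  H  [+34.25469 +763.23813 +384.81237]
  H  [+0.05300 +0.90857 +1.00000]
B = K⁻¹H; ‖b₁‖=1.555850, ‖b₂‖=1.555850; λ = 2/(‖b₁‖+‖b₂‖) = 0.642735, sign → tz>0 ⇒ λ=+0.642735
r₁ = λ·B[:,0] = (+0.99892,+0.03167,+0.03407); r₂ = λ·B[:,1] = (-0.04561,+0.81049,+0.58397)
r₃ = r₁×r₂ = (-0.00912,-0.58489,+0.81106); SVD([r₁ r₂ r₃]) → R = UVᵀ:
  R  [+0.99892 -0.04561 -0.00912]
  R  [+0.03167 +0.81049 -0.58489]
  R  [+0.03407 +0.58397 +0.81106]
t = (-0.07204, +0.20018, +0.64274) m
tr R = 2.620469; θ = arccos((tr R − 1)/2) = 0.626244 rad = 35.881°
axis k = ((R−Rᵀ)₃₂, (R−Rᵀ)₁₃, (R−Rᵀ)₂₁) / (2 sinθ) = (+0.997144, -0.036839, +0.065932)
rvec = θ·k = (+0.624455, -0.023070, +0.041290)

rvec=(0.6245, -0.0231, 0.0413) tvec=(-0.0720, 0.2002, 0.6427)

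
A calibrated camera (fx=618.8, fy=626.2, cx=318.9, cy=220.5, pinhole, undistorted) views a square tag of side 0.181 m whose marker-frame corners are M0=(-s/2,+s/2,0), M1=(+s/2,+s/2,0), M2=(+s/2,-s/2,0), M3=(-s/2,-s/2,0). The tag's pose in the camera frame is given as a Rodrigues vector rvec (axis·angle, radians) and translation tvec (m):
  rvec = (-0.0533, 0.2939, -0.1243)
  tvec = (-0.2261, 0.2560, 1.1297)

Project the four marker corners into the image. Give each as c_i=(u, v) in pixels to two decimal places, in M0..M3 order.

Intrinsics K: fx=618.8, fy=626.2, cx=318.9, cy=220.5
Marker side s = 0.181 m; corners in marker frame (Z=0):
  M0 = (-0.0905, +0.0905, 0)
  M1 = (+0.0905, +0.0905, 0)
  M2 = (+0.0905, -0.0905, 0)
  M3 = (-0.0905, -0.0905, 0)
rvec = (-0.0533, 0.2939, -0.1243), |rvec| = θ = 0.32353 rad = 18.537°
Rodrigues: sinθ=0.31791, 1−cosθ=0.05188; R = I + sinθ·[k]× + (1−cosθ)·[k]×²:
    [+0.94953 +0.11438 +0.29208]
    [-0.12991 +0.99093 +0.03427]
    [-0.28552 -0.07048 +0.95578]
t = (-0.2261, 0.2560, 1.1297) m
M0: Pc = R·M0+t = (-0.30168, +0.35744, +1.14916); u = 618.8·(-0.30168)/1.14916 + 318.9 = 156.4508, v = 626.2·(+0.35744)/1.14916 + 220.5 = 415.2739
M1: Pc = R·M1+t = (-0.12982, +0.33392, +1.09748); u = 618.8·(-0.12982)/1.09748 + 318.9 = 245.7048, v = 626.2·(+0.33392)/1.09748 + 220.5 = 411.0293
M2: Pc = R·M2+t = (-0.15052, +0.15456, +1.11024); u = 618.8·(-0.15052)/1.11024 + 318.9 = 235.0072, v = 626.2·(+0.15456)/1.11024 + 220.5 = 307.6775
M3: Pc = R·M3+t = (-0.32238, +0.17808, +1.16192); u = 618.8·(-0.32238)/1.16192 + 318.9 = 147.2089, v = 626.2·(+0.17808)/1.16192 + 220.5 = 316.4723

c0=(156.45, 415.27) c1=(245.70, 411.03) c2=(235.01, 307.68) c3=(147.21, 316.47)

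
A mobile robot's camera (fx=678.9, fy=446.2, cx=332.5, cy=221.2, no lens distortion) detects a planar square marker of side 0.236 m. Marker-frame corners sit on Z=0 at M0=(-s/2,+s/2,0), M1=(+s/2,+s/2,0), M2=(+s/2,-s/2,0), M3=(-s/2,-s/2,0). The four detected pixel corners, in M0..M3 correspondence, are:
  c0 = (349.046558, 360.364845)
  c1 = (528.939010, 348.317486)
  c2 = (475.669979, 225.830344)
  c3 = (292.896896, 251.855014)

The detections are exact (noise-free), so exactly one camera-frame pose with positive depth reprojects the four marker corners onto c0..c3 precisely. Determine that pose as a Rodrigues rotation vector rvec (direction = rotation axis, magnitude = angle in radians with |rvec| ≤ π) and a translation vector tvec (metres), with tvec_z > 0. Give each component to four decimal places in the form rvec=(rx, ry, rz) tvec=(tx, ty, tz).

rvec=(0.2371, 0.3823, -0.2722) tvec=(0.0913, 0.1438, 0.8295)

Intrinsics K: fx=678.9, fy=446.2, cx=332.5, cy=221.2
Marker side s = 0.236 m; corners in marker frame (Z=0):
  M0 = (-0.1180, +0.1180, 0)
  M1 = (+0.1180, +0.1180, 0)
  M2 = (+0.1180, -0.1180, 0)
  M3 = (-0.1180, -0.1180, 0)
Detected image corners:
  c0 = (349.046558, 360.364845) px
  c1 = (528.939010, 348.317486) px
  c2 = (475.669979, 225.830344) px
  c3 = (292.896896, 251.855014) px
Planar DLT: solve 8×8 A·h = b for H (H[2,2]=1):
  H  [+571.47458 +319.22756 +407.20767]
  H  [-221.67080 +550.46144 +298.56998]
  H  [-0.47793 +0.21151 +1.00000]
B = K⁻¹H; ‖b₁‖=1.205557, ‖b₂‖=1.205557; λ = 2/(‖b₁‖+‖b₂‖) = 0.829492, sign → tz>0 ⇒ λ=+0.829492
r₁ = λ·B[:,0] = (+0.89240,-0.21556,-0.39644); r₂ = λ·B[:,1] = (+0.30411,+0.93634,+0.17544)
r₃ = r₁×r₂ = (+0.33338,-0.27713,+0.90114); SVD([r₁ r₂ r₃]) → R = UVᵀ:
  R  [+0.89240 +0.30411 +0.33338]
  R  [-0.21556 +0.93634 -0.27713]
  R  [-0.39644 +0.17544 +0.90114]
t = (+0.09128, +0.14383, +0.82949) m
tr R = 2.729882; θ = arccos((tr R − 1)/2) = 0.525764 rad = 30.124°
axis k = ((R−Rᵀ)₃₂, (R−Rᵀ)₁₃, (R−Rᵀ)₂₁) / (2 sinθ) = (+0.450879, +0.727091, -0.517732)
rvec = θ·k = (+0.237056, +0.382278, -0.272205)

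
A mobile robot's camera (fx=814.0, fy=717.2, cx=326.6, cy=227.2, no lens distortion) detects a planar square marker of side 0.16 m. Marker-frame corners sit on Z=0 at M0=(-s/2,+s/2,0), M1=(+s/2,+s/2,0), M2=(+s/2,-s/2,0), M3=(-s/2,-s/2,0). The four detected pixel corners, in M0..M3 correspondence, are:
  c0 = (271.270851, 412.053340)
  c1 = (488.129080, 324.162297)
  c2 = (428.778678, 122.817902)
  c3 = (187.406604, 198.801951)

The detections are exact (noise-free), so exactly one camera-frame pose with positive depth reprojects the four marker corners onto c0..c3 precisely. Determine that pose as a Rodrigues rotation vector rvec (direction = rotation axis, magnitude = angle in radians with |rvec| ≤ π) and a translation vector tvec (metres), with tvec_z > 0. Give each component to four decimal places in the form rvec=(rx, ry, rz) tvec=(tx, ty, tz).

Intrinsics K: fx=814.0, fy=717.2, cx=326.6, cy=227.2
Marker side s = 0.16 m; corners in marker frame (Z=0):
  M0 = (-0.0800, +0.0800, 0)
  M1 = (+0.0800, +0.0800, 0)
  M2 = (+0.0800, -0.0800, 0)
  M3 = (-0.0800, -0.0800, 0)
Detected image corners:
  c0 = (271.270851, 412.053340) px
  c1 = (488.129080, 324.162297) px
  c2 = (428.778678, 122.817902) px
  c3 = (187.406604, 198.801951) px
Planar DLT: solve 8×8 A·h = b for H (H[2,2]=1):
  H  [+1619.71984 +614.48476 +350.39936]
  H  [-366.86846 +1424.95231 +266.74775]
  H  [+0.55478 +0.49532 +1.00000]
B = K⁻¹H; ‖b₁‖=1.975663, ‖b₂‖=1.975663; λ = 2/(‖b₁‖+‖b₂‖) = 0.506159, sign → tz>0 ⇒ λ=+0.506159
r₁ = λ·B[:,0] = (+0.89450,-0.34787,+0.28081); r₂ = λ·B[:,1] = (+0.28150,+0.92623,+0.25071)
r₃ = r₁×r₂ = (-0.34730,-0.14521,+0.92644); SVD([r₁ r₂ r₃]) → R = UVᵀ:
  R  [+0.89450 +0.28150 -0.34730]
  R  [-0.34787 +0.92623 -0.14521]
  R  [+0.28081 +0.25071 +0.92644]
t = (+0.01480, +0.02791, +0.50616) m
tr R = 2.747171; θ = arccos((tr R − 1)/2) = 0.508274 rad = 29.122°
axis k = ((R−Rᵀ)₃₂, (R−Rᵀ)₁₃, (R−Rᵀ)₂₁) / (2 sinθ) = (+0.406769, -0.645314, -0.646614)
rvec = θ·k = (+0.206750, -0.327996, -0.328657)

rvec=(0.2068, -0.3280, -0.3287) tvec=(0.0148, 0.0279, 0.5062)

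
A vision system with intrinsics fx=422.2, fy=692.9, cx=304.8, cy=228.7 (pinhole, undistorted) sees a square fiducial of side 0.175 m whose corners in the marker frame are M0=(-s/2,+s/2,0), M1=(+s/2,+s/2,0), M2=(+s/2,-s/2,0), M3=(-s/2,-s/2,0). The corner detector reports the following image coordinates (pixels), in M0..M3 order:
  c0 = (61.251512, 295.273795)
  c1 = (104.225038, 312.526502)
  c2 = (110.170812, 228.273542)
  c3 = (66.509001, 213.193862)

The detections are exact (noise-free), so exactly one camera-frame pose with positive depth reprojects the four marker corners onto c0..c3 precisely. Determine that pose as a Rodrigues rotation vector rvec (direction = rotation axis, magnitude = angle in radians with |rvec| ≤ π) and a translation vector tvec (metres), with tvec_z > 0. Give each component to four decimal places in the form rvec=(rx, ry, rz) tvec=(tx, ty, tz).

rvec=(0.0799, 0.2428, 0.1719) tvec=(-0.7413, 0.0694, 1.4252)

Intrinsics K: fx=422.2, fy=692.9, cx=304.8, cy=228.7
Marker side s = 0.175 m; corners in marker frame (Z=0):
  M0 = (-0.0875, +0.0875, 0)
  M1 = (+0.0875, +0.0875, 0)
  M2 = (+0.0875, -0.0875, 0)
  M3 = (-0.0875, -0.0875, 0)
Detected image corners:
  c0 = (61.251512, 295.273795) px
  c1 = (104.225038, 312.526502) px
  c2 = (110.170812, 228.273542) px
  c3 = (66.509001, 213.193862) px
Planar DLT: solve 8×8 A·h = b for H (H[2,2]=1):
  H  [+233.58647 -26.01622 +85.21335]
  H  [+49.69469 +493.44107 +262.45547]
  H  [-0.16286 +0.06974 +1.00000]
B = K⁻¹H; ‖b₁‖=0.701633, ‖b₂‖=0.701633; λ = 2/(‖b₁‖+‖b₂‖) = 1.425247, sign → tz>0 ⇒ λ=+1.425247
r₁ = λ·B[:,0] = (+0.95611,+0.17883,-0.23212); r₂ = λ·B[:,1] = (-0.15958,+0.98217,+0.09939)
r₃ = r₁×r₂ = (+0.24575,-0.05799,+0.96760); SVD([r₁ r₂ r₃]) → R = UVᵀ:
  R  [+0.95611 -0.15958 +0.24575]
  R  [+0.17883 +0.98217 -0.05799]
  R  [-0.23212 +0.09939 +0.96760]
t = (-0.74127, +0.06943, +1.42525) m
tr R = 2.905872; θ = arccos((tr R − 1)/2) = 0.308018 rad = 17.648°
axis k = ((R−Rᵀ)₃₂, (R−Rᵀ)₁₃, (R−Rᵀ)₂₁) / (2 sinθ) = (+0.259551, +0.788124, +0.558117)
rvec = θ·k = (+0.079946, +0.242757, +0.171910)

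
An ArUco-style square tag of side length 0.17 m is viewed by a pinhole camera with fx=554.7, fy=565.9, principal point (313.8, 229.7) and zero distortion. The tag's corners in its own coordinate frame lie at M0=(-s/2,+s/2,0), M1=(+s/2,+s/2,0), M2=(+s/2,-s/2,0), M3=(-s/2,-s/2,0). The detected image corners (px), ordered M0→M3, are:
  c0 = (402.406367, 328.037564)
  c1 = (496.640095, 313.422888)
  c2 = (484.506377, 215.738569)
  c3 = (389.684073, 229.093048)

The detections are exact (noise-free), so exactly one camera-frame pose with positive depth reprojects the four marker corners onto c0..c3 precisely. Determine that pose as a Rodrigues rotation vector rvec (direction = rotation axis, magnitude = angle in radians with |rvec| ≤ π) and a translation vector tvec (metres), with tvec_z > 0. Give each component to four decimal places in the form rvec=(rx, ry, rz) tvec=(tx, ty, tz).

Intrinsics K: fx=554.7, fy=565.9, cx=313.8, cy=229.7
Marker side s = 0.17 m; corners in marker frame (Z=0):
  M0 = (-0.0850, +0.0850, 0)
  M1 = (+0.0850, +0.0850, 0)
  M2 = (+0.0850, -0.0850, 0)
  M3 = (-0.0850, -0.0850, 0)
Detected image corners:
  c0 = (402.406367, 328.037564) px
  c1 = (496.640095, 313.422888) px
  c2 = (484.506377, 215.738569) px
  c3 = (389.684073, 229.093048) px
Planar DLT: solve 8×8 A·h = b for H (H[2,2]=1):
  H  [+591.12243 +84.71905 +443.64098]
  H  [-60.78086 +585.41656 +271.63555]
  H  [+0.07913 +0.02622 +1.00000]
B = K⁻¹H; ‖b₁‖=1.033421, ‖b₂‖=1.033421; λ = 2/(‖b₁‖+‖b₂‖) = 0.967660, sign → tz>0 ⇒ λ=+0.967660
r₁ = λ·B[:,0] = (+0.98788,-0.13501,+0.07657); r₂ = λ·B[:,1] = (+0.13344,+0.99073,+0.02537)
r₃ = r₁×r₂ = (-0.07929,-0.01485,+0.99674); SVD([r₁ r₂ r₃]) → R = UVᵀ:
  R  [+0.98788 +0.13344 -0.07929]
  R  [-0.13501 +0.99073 -0.01485]
  R  [+0.07657 +0.02537 +0.99674]
t = (+0.22650, +0.07171, +0.96766) m
tr R = 2.975355; θ = arccos((tr R − 1)/2) = 0.157150 rad = 9.004°
axis k = ((R−Rᵀ)₃₂, (R−Rᵀ)₁₃, (R−Rᵀ)₂₁) / (2 sinθ) = (+0.128509, -0.497937, -0.857639)
rvec = θ·k = (+0.020195, -0.078251, -0.134778)

rvec=(0.0202, -0.0783, -0.1348) tvec=(0.2265, 0.0717, 0.9677)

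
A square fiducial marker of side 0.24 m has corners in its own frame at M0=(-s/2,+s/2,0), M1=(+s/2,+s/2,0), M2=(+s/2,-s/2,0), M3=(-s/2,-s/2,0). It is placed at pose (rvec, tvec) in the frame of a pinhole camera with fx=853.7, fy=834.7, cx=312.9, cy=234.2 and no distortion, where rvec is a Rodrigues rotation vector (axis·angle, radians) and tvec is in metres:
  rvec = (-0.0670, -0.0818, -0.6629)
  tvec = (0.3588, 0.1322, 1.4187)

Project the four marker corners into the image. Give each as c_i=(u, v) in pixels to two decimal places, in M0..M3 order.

c0=(518.97, 412.68) c1=(628.42, 323.85) c2=(538.42, 213.52) c3=(428.16, 299.99)

Intrinsics K: fx=853.7, fy=834.7, cx=312.9, cy=234.2
Marker side s = 0.24 m; corners in marker frame (Z=0):
  M0 = (-0.1200, +0.1200, 0)
  M1 = (+0.1200, +0.1200, 0)
  M2 = (+0.1200, -0.1200, 0)
  M3 = (-0.1200, -0.1200, 0)
rvec = (-0.0670, -0.0818, -0.6629), |rvec| = θ = 0.67128 rad = 38.462°
Rodrigues: sinθ=0.62199, 1−cosθ=0.21697; R = I + sinθ·[k]× + (1−cosθ)·[k]×²:
    [+0.78519 +0.61686 -0.05441]
    [-0.61159 +0.78625 +0.08819]
    [+0.09718 -0.03597 +0.99462]
t = (0.3588, 0.1322, 1.4187) m
M0: Pc = R·M0+t = (+0.33860, +0.29994, +1.40272); u = 853.7·(+0.33860)/1.40272 + 312.9 = 518.9734, v = 834.7·(+0.29994)/1.40272 + 234.2 = 412.6815
M1: Pc = R·M1+t = (+0.52705, +0.15316, +1.42605); u = 853.7·(+0.52705)/1.42605 + 312.9 = 628.4155, v = 834.7·(+0.15316)/1.42605 + 234.2 = 323.8481
M2: Pc = R·M2+t = (+0.37900, -0.03554, +1.43468); u = 853.7·(+0.37900)/1.43468 + 312.9 = 538.4220, v = 834.7·(-0.03554)/1.43468 + 234.2 = 213.5227
M3: Pc = R·M3+t = (+0.19055, +0.11124, +1.41135); u = 853.7·(+0.19055)/1.41135 + 312.9 = 428.1622, v = 834.7·(+0.11124)/1.41135 + 234.2 = 299.9895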